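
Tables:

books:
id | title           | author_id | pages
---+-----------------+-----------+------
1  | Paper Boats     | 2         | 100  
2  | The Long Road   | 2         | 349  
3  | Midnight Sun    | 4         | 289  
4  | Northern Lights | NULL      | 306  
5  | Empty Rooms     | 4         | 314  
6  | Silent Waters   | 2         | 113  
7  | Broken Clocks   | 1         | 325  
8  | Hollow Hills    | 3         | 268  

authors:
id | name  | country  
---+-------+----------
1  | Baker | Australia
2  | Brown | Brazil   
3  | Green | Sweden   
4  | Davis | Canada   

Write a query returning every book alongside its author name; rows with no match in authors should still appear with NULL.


LEFT JOIN keeps every row from books (the left table); where author_id has no match in authors, the author columns become NULL. Walk through each book:
  - book 1 (Paper Boats): author_id=2 -> matches Brown
  - book 2 (The Long Road): author_id=2 -> matches Brown
  - book 3 (Midnight Sun): author_id=4 -> matches Davis
  - book 4 (Northern Lights): author_id=NULL, no match -> kept with NULL
  - book 5 (Empty Rooms): author_id=4 -> matches Davis
  - book 6 (Silent Waters): author_id=2 -> matches Brown
  - book 7 (Broken Clocks): author_id=1 -> matches Baker
  - book 8 (Hollow Hills): author_id=3 -> matches Green
All 8 rows appear; 1 has NULL author.

SQL:
SELECT a.title, b.name AS author
FROM books a
LEFT JOIN authors b ON a.author_id = b.id

Result:
title           | author
----------------+-------
Paper Boats     | Brown 
The Long Road   | Brown 
Midnight Sun    | Davis 
Northern Lights | NULL  
Empty Rooms     | Davis 
Silent Waters   | Brown 
Broken Clocks   | Baker 
Hollow Hills    | Green 


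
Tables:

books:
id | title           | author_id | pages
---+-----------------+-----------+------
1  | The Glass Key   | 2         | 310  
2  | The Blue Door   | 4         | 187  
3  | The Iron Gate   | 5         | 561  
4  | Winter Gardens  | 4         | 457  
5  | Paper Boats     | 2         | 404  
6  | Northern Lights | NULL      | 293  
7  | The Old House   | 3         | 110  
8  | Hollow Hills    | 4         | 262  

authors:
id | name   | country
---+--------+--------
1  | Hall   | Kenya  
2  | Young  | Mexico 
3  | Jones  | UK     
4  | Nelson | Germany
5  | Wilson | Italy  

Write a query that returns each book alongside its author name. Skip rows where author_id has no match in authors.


INNER JOIN keeps only books rows whose author_id matches an id in authors. Walk through each book:
  - book 1 (The Glass Key): author_id=2 -> matches Young
  - book 2 (The Blue Door): author_id=4 -> matches Nelson
  - book 3 (The Iron Gate): author_id=5 -> matches Wilson
  - book 4 (Winter Gardens): author_id=4 -> matches Nelson
  - book 5 (Paper Boats): author_id=2 -> matches Young
  - book 6 (Northern Lights): author_id=NULL, no match -> dropped
  - book 7 (The Old House): author_id=3 -> matches Jones
  - book 8 (Hollow Hills): author_id=4 -> matches Nelson
So 1 of 8 rows is dropped.

SQL:
SELECT a.title, b.name AS author
FROM books a
INNER JOIN authors b ON a.author_id = b.id

Result:
title          | author
---------------+-------
The Glass Key  | Young 
The Blue Door  | Nelson
The Iron Gate  | Wilson
Winter Gardens | Nelson
Paper Boats    | Young 
The Old House  | Jones 
Hollow Hills   | Nelson


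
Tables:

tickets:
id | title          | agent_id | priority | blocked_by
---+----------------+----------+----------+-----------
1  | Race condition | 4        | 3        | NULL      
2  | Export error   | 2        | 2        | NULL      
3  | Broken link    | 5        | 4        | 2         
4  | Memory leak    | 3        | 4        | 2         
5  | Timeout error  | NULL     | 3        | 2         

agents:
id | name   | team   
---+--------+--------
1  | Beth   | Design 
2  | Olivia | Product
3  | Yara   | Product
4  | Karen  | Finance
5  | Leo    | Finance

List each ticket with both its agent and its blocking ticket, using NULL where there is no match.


Two LEFT JOINs from the same base table tickets: one to agents via agent_id, one to tickets itself via blocked_by. Both are LEFT so every ticket is preserved.
Match against agents:
  - ticket 1 (Race condition): agent_id=4 -> matches Karen
  - ticket 2 (Export error): agent_id=2 -> matches Olivia
  - ticket 3 (Broken link): agent_id=5 -> matches Leo
  - ticket 4 (Memory leak): agent_id=3 -> matches Yara
  - ticket 5 (Timeout error): agent_id=NULL, no match -> kept with NULL
Match against tickets (self):
  - ticket 1 (Race condition): blocked_by=NULL -> NULL
  - ticket 2 (Export error): blocked_by=NULL -> NULL
  - ticket 3 (Broken link): blocked_by=2 -> Export error
  - ticket 4 (Memory leak): blocked_by=2 -> Export error
  - ticket 5 (Timeout error): blocked_by=2 -> Export error

SQL:
SELECT a.title, b.name AS agent, c.title AS blocked_by
FROM tickets a
LEFT JOIN agents b ON a.agent_id = b.id
LEFT JOIN tickets c ON a.blocked_by = c.id

Result:
title          | agent  | blocked_by  
---------------+--------+-------------
Race condition | Karen  | NULL        
Export error   | Olivia | NULL        
Broken link    | Leo    | Export error
Memory leak    | Yara   | Export error
Timeout error  | NULL   | Export error


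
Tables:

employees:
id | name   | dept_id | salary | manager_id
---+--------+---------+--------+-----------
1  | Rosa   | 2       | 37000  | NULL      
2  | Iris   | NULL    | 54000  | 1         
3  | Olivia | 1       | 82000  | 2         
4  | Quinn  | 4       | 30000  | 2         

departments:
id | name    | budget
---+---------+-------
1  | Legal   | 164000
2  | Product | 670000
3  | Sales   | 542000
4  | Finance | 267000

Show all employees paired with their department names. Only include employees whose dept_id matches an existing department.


INNER JOIN keeps only employees rows whose dept_id matches an id in departments. Walk through each employee:
  - employee 1 (Rosa): dept_id=2 -> matches Product
  - employee 2 (Iris): dept_id=NULL, no match -> dropped
  - employee 3 (Olivia): dept_id=1 -> matches Legal
  - employee 4 (Quinn): dept_id=4 -> matches Finance
So 1 of 4 rows is dropped.

SQL:
SELECT a.name, b.name AS department
FROM employees a
INNER JOIN departments b ON a.dept_id = b.id

Result:
name   | department
-------+-----------
Rosa   | Product   
Olivia | Legal     
Quinn  | Finance   


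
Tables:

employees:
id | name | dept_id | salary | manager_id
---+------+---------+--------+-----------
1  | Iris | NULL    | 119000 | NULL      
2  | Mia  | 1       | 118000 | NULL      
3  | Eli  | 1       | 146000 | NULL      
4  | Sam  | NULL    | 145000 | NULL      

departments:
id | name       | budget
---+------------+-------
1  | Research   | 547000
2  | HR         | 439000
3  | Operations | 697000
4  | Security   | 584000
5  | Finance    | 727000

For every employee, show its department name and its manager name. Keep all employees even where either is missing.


Two LEFT JOINs from the same base table employees: one to departments via dept_id, one to employees itself via manager_id. Both are LEFT so every employee is preserved.
Match against departments:
  - employee 1 (Iris): dept_id=NULL, no match -> kept with NULL
  - employee 2 (Mia): dept_id=1 -> matches Research
  - employee 3 (Eli): dept_id=1 -> matches Research
  - employee 4 (Sam): dept_id=NULL, no match -> kept with NULL
Match against employees (self):
  - employee 1 (Iris): manager_id=NULL -> NULL
  - employee 2 (Mia): manager_id=NULL -> NULL
  - employee 3 (Eli): manager_id=NULL -> NULL
  - employee 4 (Sam): manager_id=NULL -> NULL

SQL:
SELECT a.name, b.name AS department, c.name AS manager
FROM employees a
LEFT JOIN departments b ON a.dept_id = b.id
LEFT JOIN employees c ON a.manager_id = c.id

Result:
name | department | manager
-----+------------+--------
Iris | NULL       | NULL   
Mia  | Research   | NULL   
Eli  | Research   | NULL   
Sam  | NULL       | NULL   


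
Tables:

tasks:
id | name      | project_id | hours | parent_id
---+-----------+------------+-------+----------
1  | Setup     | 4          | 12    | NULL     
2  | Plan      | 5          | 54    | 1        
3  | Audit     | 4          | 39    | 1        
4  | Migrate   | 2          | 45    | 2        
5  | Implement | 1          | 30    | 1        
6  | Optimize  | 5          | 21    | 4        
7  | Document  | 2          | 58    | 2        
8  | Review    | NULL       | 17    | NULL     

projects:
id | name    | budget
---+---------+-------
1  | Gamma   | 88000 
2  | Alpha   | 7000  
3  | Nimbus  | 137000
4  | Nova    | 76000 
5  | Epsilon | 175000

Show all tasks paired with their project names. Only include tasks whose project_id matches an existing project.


INNER JOIN keeps only tasks rows whose project_id matches an id in projects. Walk through each task:
  - task 1 (Setup): project_id=4 -> matches Nova
  - task 2 (Plan): project_id=5 -> matches Epsilon
  - task 3 (Audit): project_id=4 -> matches Nova
  - task 4 (Migrate): project_id=2 -> matches Alpha
  - task 5 (Implement): project_id=1 -> matches Gamma
  - task 6 (Optimize): project_id=5 -> matches Epsilon
  - task 7 (Document): project_id=2 -> matches Alpha
  - task 8 (Review): project_id=NULL, no match -> dropped
So 1 of 8 rows is dropped.

SQL:
SELECT a.name, b.name AS project
FROM tasks a
INNER JOIN projects b ON a.project_id = b.id

Result:
name      | project
----------+--------
Setup     | Nova   
Plan      | Epsilon
Audit     | Nova   
Migrate   | Alpha  
Implement | Gamma  
Optimize  | Epsilon
Document  | Alpha  


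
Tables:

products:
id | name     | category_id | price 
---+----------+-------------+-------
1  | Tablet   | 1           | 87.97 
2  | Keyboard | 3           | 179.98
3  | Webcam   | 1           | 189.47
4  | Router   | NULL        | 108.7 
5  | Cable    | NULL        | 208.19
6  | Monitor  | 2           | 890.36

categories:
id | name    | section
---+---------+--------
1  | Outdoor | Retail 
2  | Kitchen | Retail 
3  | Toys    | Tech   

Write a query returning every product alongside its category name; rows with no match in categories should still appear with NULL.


LEFT JOIN keeps every row from products (the left table); where category_id has no match in categories, the category columns become NULL. Walk through each product:
  - product 1 (Tablet): category_id=1 -> matches Outdoor
  - product 2 (Keyboard): category_id=3 -> matches Toys
  - product 3 (Webcam): category_id=1 -> matches Outdoor
  - product 4 (Router): category_id=NULL, no match -> kept with NULL
  - product 5 (Cable): category_id=NULL, no match -> kept with NULL
  - product 6 (Monitor): category_id=2 -> matches Kitchen
All 6 rows appear; 2 have NULL category.

SQL:
SELECT a.name, b.name AS category
FROM products a
LEFT JOIN categories b ON a.category_id = b.id

Result:
name     | category
---------+---------
Tablet   | Outdoor 
Keyboard | Toys    
Webcam   | Outdoor 
Router   | NULL    
Cable    | NULL    
Monitor  | Kitchen 


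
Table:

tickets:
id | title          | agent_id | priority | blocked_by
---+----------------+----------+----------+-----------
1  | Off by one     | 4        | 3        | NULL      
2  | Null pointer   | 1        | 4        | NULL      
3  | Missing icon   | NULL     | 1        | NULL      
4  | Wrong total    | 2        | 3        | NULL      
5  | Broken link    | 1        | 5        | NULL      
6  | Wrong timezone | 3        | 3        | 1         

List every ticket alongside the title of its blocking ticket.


This is a self-join: tickets is joined to a second copy of itself, matching each row's blocked_by to another row's id. Use LEFT JOIN so rows with blocked_by=NULL are kept.
  - ticket 1 (Off by one): blocked_by=NULL -> NULL
  - ticket 2 (Null pointer): blocked_by=NULL -> NULL
  - ticket 3 (Missing icon): blocked_by=NULL -> NULL
  - ticket 4 (Wrong total): blocked_by=NULL -> NULL
  - ticket 5 (Broken link): blocked_by=NULL -> NULL
  - ticket 6 (Wrong timezone): blocked_by=1 -> Off by one

SQL:
SELECT a.title AS item, b.title AS blocked_by
FROM tickets a
LEFT JOIN tickets b ON a.blocked_by = b.id

Result:
item           | blocked_by
---------------+-----------
Off by one     | NULL      
Null pointer   | NULL      
Missing icon   | NULL      
Wrong total    | NULL      
Broken link    | NULL      
Wrong timezone | Off by one


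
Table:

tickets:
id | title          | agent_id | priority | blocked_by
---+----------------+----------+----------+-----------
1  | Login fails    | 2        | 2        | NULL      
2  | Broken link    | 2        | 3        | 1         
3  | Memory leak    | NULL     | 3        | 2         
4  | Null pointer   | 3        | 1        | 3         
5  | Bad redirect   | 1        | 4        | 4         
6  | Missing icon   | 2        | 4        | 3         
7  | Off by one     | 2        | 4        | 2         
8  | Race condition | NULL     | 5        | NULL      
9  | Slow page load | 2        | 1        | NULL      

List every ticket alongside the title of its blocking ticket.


This is a self-join: tickets is joined to a second copy of itself, matching each row's blocked_by to another row's id. Use LEFT JOIN so rows with blocked_by=NULL are kept.
  - ticket 1 (Login fails): blocked_by=NULL -> NULL
  - ticket 2 (Broken link): blocked_by=1 -> Login fails
  - ticket 3 (Memory leak): blocked_by=2 -> Broken link
  - ticket 4 (Null pointer): blocked_by=3 -> Memory leak
  - ticket 5 (Bad redirect): blocked_by=4 -> Null pointer
  - ticket 6 (Missing icon): blocked_by=3 -> Memory leak
  - ticket 7 (Off by one): blocked_by=2 -> Broken link
  - ticket 8 (Race condition): blocked_by=NULL -> NULL
  - ticket 9 (Slow page load): blocked_by=NULL -> NULL

SQL:
SELECT a.title AS item, b.title AS blocked_by
FROM tickets a
LEFT JOIN tickets b ON a.blocked_by = b.id

Result:
item           | blocked_by  
---------------+-------------
Login fails    | NULL        
Broken link    | Login fails 
Memory leak    | Broken link 
Null pointer   | Memory leak 
Bad redirect   | Null pointer
Missing icon   | Memory leak 
Off by one     | Broken link 
Race condition | NULL        
Slow page load | NULL        


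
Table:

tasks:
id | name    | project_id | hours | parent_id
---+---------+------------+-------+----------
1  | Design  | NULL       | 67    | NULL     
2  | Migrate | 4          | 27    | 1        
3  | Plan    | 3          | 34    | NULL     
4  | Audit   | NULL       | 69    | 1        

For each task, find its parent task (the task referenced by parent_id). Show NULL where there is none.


This is a self-join: tasks is joined to a second copy of itself, matching each row's parent_id to another row's id. Use LEFT JOIN so rows with parent_id=NULL are kept.
  - task 1 (Design): parent_id=NULL -> NULL
  - task 2 (Migrate): parent_id=1 -> Design
  - task 3 (Plan): parent_id=NULL -> NULL
  - task 4 (Audit): parent_id=1 -> Design

SQL:
SELECT a.name AS item, b.name AS parent
FROM tasks a
LEFT JOIN tasks b ON a.parent_id = b.id

Result:
item    | parent
--------+-------
Design  | NULL  
Migrate | Design
Plan    | NULL  
Audit   | Design


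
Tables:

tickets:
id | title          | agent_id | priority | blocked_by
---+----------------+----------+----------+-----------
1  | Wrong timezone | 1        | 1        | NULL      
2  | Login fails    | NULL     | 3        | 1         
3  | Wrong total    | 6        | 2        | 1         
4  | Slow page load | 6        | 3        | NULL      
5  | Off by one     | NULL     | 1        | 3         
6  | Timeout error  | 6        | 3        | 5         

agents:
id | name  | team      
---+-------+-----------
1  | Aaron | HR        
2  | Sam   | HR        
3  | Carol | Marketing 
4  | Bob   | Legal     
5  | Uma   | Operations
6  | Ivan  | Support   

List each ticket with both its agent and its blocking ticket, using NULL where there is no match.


Two LEFT JOINs from the same base table tickets: one to agents via agent_id, one to tickets itself via blocked_by. Both are LEFT so every ticket is preserved.
Match against agents:
  - ticket 1 (Wrong timezone): agent_id=1 -> matches Aaron
  - ticket 2 (Login fails): agent_id=NULL, no match -> kept with NULL
  - ticket 3 (Wrong total): agent_id=6 -> matches Ivan
  - ticket 4 (Slow page load): agent_id=6 -> matches Ivan
  - ticket 5 (Off by one): agent_id=NULL, no match -> kept with NULL
  - ticket 6 (Timeout error): agent_id=6 -> matches Ivan
Match against tickets (self):
  - ticket 1 (Wrong timezone): blocked_by=NULL -> NULL
  - ticket 2 (Login fails): blocked_by=1 -> Wrong timezone
  - ticket 3 (Wrong total): blocked_by=1 -> Wrong timezone
  - ticket 4 (Slow page load): blocked_by=NULL -> NULL
  - ticket 5 (Off by one): blocked_by=3 -> Wrong total
  - ticket 6 (Timeout error): blocked_by=5 -> Off by one

SQL:
SELECT a.title, b.name AS agent, c.title AS blocked_by
FROM tickets a
LEFT JOIN agents b ON a.agent_id = b.id
LEFT JOIN tickets c ON a.blocked_by = c.id

Result:
title          | agent | blocked_by    
---------------+-------+---------------
Wrong timezone | Aaron | NULL          
Login fails    | NULL  | Wrong timezone
Wrong total    | Ivan  | Wrong timezone
Slow page load | Ivan  | NULL          
Off by one     | NULL  | Wrong total   
Timeout error  | Ivan  | Off by one    


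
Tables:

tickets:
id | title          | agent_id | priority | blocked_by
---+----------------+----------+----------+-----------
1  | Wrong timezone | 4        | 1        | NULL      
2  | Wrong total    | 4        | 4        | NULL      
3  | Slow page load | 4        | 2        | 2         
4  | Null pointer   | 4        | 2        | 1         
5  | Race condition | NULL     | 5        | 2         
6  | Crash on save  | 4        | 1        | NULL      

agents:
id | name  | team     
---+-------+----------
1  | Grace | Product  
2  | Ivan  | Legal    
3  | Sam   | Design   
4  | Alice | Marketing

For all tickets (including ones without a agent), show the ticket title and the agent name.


LEFT JOIN keeps every row from tickets (the left table); where agent_id has no match in agents, the agent columns become NULL. Walk through each ticket:
  - ticket 1 (Wrong timezone): agent_id=4 -> matches Alice
  - ticket 2 (Wrong total): agent_id=4 -> matches Alice
  - ticket 3 (Slow page load): agent_id=4 -> matches Alice
  - ticket 4 (Null pointer): agent_id=4 -> matches Alice
  - ticket 5 (Race condition): agent_id=NULL, no match -> kept with NULL
  - ticket 6 (Crash on save): agent_id=4 -> matches Alice
All 6 rows appear; 1 has NULL agent.

SQL:
SELECT a.title, b.name AS agent
FROM tickets a
LEFT JOIN agents b ON a.agent_id = b.id

Result:
title          | agent
---------------+------
Wrong timezone | Alice
Wrong total    | Alice
Slow page load | Alice
Null pointer   | Alice
Race condition | NULL 
Crash on save  | Alice


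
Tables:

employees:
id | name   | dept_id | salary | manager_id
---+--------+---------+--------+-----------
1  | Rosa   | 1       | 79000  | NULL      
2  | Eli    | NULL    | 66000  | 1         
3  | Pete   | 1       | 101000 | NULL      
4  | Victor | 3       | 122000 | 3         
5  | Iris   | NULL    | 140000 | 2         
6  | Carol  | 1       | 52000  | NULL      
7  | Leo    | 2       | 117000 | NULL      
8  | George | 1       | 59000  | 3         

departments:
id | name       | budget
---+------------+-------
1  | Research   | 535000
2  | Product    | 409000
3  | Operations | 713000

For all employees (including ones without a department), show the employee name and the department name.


LEFT JOIN keeps every row from employees (the left table); where dept_id has no match in departments, the department columns become NULL. Walk through each employee:
  - employee 1 (Rosa): dept_id=1 -> matches Research
  - employee 2 (Eli): dept_id=NULL, no match -> kept with NULL
  - employee 3 (Pete): dept_id=1 -> matches Research
  - employee 4 (Victor): dept_id=3 -> matches Operations
  - employee 5 (Iris): dept_id=NULL, no match -> kept with NULL
  - employee 6 (Carol): dept_id=1 -> matches Research
  - employee 7 (Leo): dept_id=2 -> matches Product
  - employee 8 (George): dept_id=1 -> matches Research
All 8 rows appear; 2 have NULL department.

SQL:
SELECT a.name, b.name AS department
FROM employees a
LEFT JOIN departments b ON a.dept_id = b.id

Result:
name   | department
-------+-----------
Rosa   | Research  
Eli    | NULL      
Pete   | Research  
Victor | Operations
Iris   | NULL      
Carol  | Research  
Leo    | Product   
George | Research  


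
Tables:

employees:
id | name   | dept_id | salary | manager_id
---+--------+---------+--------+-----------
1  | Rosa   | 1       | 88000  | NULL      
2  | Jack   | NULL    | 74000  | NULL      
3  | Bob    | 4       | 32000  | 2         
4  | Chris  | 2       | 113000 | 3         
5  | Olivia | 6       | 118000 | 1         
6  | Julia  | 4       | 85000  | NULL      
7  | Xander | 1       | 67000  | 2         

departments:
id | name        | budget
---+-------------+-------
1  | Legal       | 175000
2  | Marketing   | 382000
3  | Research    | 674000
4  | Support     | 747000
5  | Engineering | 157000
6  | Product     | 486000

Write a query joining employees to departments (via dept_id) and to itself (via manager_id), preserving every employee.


Two LEFT JOINs from the same base table employees: one to departments via dept_id, one to employees itself via manager_id. Both are LEFT so every employee is preserved.
Match against departments:
  - employee 1 (Rosa): dept_id=1 -> matches Legal
  - employee 2 (Jack): dept_id=NULL, no match -> kept with NULL
  - employee 3 (Bob): dept_id=4 -> matches Support
  - employee 4 (Chris): dept_id=2 -> matches Marketing
  - employee 5 (Olivia): dept_id=6 -> matches Product
  - employee 6 (Julia): dept_id=4 -> matches Support
  - employee 7 (Xander): dept_id=1 -> matches Legal
Match against employees (self):
  - employee 1 (Rosa): manager_id=NULL -> NULL
  - employee 2 (Jack): manager_id=NULL -> NULL
  - employee 3 (Bob): manager_id=2 -> Jack
  - employee 4 (Chris): manager_id=3 -> Bob
  - employee 5 (Olivia): manager_id=1 -> Rosa
  - employee 6 (Julia): manager_id=NULL -> NULL
  - employee 7 (Xander): manager_id=2 -> Jack

SQL:
SELECT a.name, b.name AS department, c.name AS manager
FROM employees a
LEFT JOIN departments b ON a.dept_id = b.id
LEFT JOIN employees c ON a.manager_id = c.id

Result:
name   | department | manager
-------+------------+--------
Rosa   | Legal      | NULL   
Jack   | NULL       | NULL   
Bob    | Support    | Jack   
Chris  | Marketing  | Bob    
Olivia | Product    | Rosa   
Julia  | Support    | NULL   
Xander | Legal      | Jack   


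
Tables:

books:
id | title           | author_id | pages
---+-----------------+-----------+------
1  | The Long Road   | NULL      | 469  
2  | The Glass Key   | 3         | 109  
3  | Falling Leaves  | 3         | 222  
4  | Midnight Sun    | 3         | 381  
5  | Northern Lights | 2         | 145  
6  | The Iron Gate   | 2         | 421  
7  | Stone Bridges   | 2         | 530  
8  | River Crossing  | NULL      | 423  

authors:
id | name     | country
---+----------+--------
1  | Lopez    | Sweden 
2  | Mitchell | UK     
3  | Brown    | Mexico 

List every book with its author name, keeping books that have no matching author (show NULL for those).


LEFT JOIN keeps every row from books (the left table); where author_id has no match in authors, the author columns become NULL. Walk through each book:
  - book 1 (The Long Road): author_id=NULL, no match -> kept with NULL
  - book 2 (The Glass Key): author_id=3 -> matches Brown
  - book 3 (Falling Leaves): author_id=3 -> matches Brown
  - book 4 (Midnight Sun): author_id=3 -> matches Brown
  - book 5 (Northern Lights): author_id=2 -> matches Mitchell
  - book 6 (The Iron Gate): author_id=2 -> matches Mitchell
  - book 7 (Stone Bridges): author_id=2 -> matches Mitchell
  - book 8 (River Crossing): author_id=NULL, no match -> kept with NULL
All 8 rows appear; 2 have NULL author.

SQL:
SELECT a.title, b.name AS author
FROM books a
LEFT JOIN authors b ON a.author_id = b.id

Result:
title           | author  
----------------+---------
The Long Road   | NULL    
The Glass Key   | Brown   
Falling Leaves  | Brown   
Midnight Sun    | Brown   
Northern Lights | Mitchell
The Iron Gate   | Mitchell
Stone Bridges   | Mitchell
River Crossing  | NULL    


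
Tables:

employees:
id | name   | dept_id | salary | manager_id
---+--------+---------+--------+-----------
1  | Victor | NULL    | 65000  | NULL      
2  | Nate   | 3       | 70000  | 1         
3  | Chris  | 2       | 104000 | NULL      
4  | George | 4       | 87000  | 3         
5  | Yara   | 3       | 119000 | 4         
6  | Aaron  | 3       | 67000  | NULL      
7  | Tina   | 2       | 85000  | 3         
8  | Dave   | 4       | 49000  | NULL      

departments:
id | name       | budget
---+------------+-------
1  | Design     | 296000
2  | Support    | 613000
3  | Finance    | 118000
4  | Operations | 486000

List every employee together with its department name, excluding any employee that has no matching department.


INNER JOIN keeps only employees rows whose dept_id matches an id in departments. Walk through each employee:
  - employee 1 (Victor): dept_id=NULL, no match -> dropped
  - employee 2 (Nate): dept_id=3 -> matches Finance
  - employee 3 (Chris): dept_id=2 -> matches Support
  - employee 4 (George): dept_id=4 -> matches Operations
  - employee 5 (Yara): dept_id=3 -> matches Finance
  - employee 6 (Aaron): dept_id=3 -> matches Finance
  - employee 7 (Tina): dept_id=2 -> matches Support
  - employee 8 (Dave): dept_id=4 -> matches Operations
So 1 of 8 rows is dropped.

SQL:
SELECT a.name, b.name AS department
FROM employees a
INNER JOIN departments b ON a.dept_id = b.id

Result:
name   | department
-------+-----------
Nate   | Finance   
Chris  | Support   
George | Operations
Yara   | Finance   
Aaron  | Finance   
Tina   | Support   
Dave   | Operations


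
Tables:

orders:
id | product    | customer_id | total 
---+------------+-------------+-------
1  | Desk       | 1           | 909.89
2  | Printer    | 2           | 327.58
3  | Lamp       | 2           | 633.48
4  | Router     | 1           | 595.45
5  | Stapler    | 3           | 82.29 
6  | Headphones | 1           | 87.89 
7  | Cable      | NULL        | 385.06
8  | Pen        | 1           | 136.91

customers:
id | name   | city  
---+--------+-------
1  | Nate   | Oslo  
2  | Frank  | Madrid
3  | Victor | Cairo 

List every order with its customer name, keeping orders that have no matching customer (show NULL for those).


LEFT JOIN keeps every row from orders (the left table); where customer_id has no match in customers, the customer columns become NULL. Walk through each order:
  - order 1 (Desk): customer_id=1 -> matches Nate
  - order 2 (Printer): customer_id=2 -> matches Frank
  - order 3 (Lamp): customer_id=2 -> matches Frank
  - order 4 (Router): customer_id=1 -> matches Nate
  - order 5 (Stapler): customer_id=3 -> matches Victor
  - order 6 (Headphones): customer_id=1 -> matches Nate
  - order 7 (Cable): customer_id=NULL, no match -> kept with NULL
  - order 8 (Pen): customer_id=1 -> matches Nate
All 8 rows appear; 1 has NULL customer.

SQL:
SELECT a.product, b.name AS customer
FROM orders a
LEFT JOIN customers b ON a.customer_id = b.id

Result:
product    | customer
-----------+---------
Desk       | Nate    
Printer    | Frank   
Lamp       | Frank   
Router     | Nate    
Stapler    | Victor  
Headphones | Nate    
Cable      | NULL    
Pen        | Nate    


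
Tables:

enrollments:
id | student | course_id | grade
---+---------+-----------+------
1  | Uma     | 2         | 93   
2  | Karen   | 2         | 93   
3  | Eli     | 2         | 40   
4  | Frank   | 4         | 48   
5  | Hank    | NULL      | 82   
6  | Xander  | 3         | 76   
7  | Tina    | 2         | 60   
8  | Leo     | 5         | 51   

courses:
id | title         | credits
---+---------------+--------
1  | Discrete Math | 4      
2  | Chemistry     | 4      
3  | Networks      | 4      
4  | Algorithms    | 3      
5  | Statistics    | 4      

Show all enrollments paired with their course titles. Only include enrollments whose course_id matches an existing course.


INNER JOIN keeps only enrollments rows whose course_id matches an id in courses. Walk through each enrollment:
  - enrollment 1 (Uma): course_id=2 -> matches Chemistry
  - enrollment 2 (Karen): course_id=2 -> matches Chemistry
  - enrollment 3 (Eli): course_id=2 -> matches Chemistry
  - enrollment 4 (Frank): course_id=4 -> matches Algorithms
  - enrollment 5 (Hank): course_id=NULL, no match -> dropped
  - enrollment 6 (Xander): course_id=3 -> matches Networks
  - enrollment 7 (Tina): course_id=2 -> matches Chemistry
  - enrollment 8 (Leo): course_id=5 -> matches Statistics
So 1 of 8 rows is dropped.

SQL:
SELECT a.student, b.title AS course
FROM enrollments a
INNER JOIN courses b ON a.course_id = b.id

Result:
student | course    
--------+-----------
Uma     | Chemistry 
Karen   | Chemistry 
Eli     | Chemistry 
Frank   | Algorithms
Xander  | Networks  
Tina    | Chemistry 
Leo     | Statistics


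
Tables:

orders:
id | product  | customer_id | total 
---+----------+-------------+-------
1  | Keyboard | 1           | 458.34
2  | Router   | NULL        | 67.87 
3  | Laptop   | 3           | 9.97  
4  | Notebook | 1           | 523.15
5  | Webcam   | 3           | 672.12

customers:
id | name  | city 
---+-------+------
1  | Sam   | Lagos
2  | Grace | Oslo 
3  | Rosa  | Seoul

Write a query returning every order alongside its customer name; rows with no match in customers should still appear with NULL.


LEFT JOIN keeps every row from orders (the left table); where customer_id has no match in customers, the customer columns become NULL. Walk through each order:
  - order 1 (Keyboard): customer_id=1 -> matches Sam
  - order 2 (Router): customer_id=NULL, no match -> kept with NULL
  - order 3 (Laptop): customer_id=3 -> matches Rosa
  - order 4 (Notebook): customer_id=1 -> matches Sam
  - order 5 (Webcam): customer_id=3 -> matches Rosa
All 5 rows appear; 1 has NULL customer.

SQL:
SELECT a.product, b.name AS customer
FROM orders a
LEFT JOIN customers b ON a.customer_id = b.id

Result:
product  | customer
---------+---------
Keyboard | Sam     
Router   | NULL    
Laptop   | Rosa    
Notebook | Sam     
Webcam   | Rosa    


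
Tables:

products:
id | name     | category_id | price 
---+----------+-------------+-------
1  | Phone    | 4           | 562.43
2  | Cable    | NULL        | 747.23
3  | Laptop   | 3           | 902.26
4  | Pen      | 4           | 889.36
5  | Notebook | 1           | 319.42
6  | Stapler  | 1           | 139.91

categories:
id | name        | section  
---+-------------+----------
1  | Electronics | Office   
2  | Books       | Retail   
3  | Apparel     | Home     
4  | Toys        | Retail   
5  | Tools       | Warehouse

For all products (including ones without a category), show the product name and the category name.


LEFT JOIN keeps every row from products (the left table); where category_id has no match in categories, the category columns become NULL. Walk through each product:
  - product 1 (Phone): category_id=4 -> matches Toys
  - product 2 (Cable): category_id=NULL, no match -> kept with NULL
  - product 3 (Laptop): category_id=3 -> matches Apparel
  - product 4 (Pen): category_id=4 -> matches Toys
  - product 5 (Notebook): category_id=1 -> matches Electronics
  - product 6 (Stapler): category_id=1 -> matches Electronics
All 6 rows appear; 1 has NULL category.

SQL:
SELECT a.name, b.name AS category
FROM products a
LEFT JOIN categories b ON a.category_id = b.id

Result:
name     | category   
---------+------------
Phone    | Toys       
Cable    | NULL       
Laptop   | Apparel    
Pen      | Toys       
Notebook | Electronics
Stapler  | Electronics


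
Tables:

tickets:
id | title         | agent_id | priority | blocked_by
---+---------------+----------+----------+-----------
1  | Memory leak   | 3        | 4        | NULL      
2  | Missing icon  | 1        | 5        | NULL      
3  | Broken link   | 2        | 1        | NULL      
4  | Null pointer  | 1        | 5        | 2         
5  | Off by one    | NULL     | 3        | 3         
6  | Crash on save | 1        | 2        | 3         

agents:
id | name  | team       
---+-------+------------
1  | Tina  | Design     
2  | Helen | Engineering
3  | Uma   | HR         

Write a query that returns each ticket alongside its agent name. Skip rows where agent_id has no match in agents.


INNER JOIN keeps only tickets rows whose agent_id matches an id in agents. Walk through each ticket:
  - ticket 1 (Memory leak): agent_id=3 -> matches Uma
  - ticket 2 (Missing icon): agent_id=1 -> matches Tina
  - ticket 3 (Broken link): agent_id=2 -> matches Helen
  - ticket 4 (Null pointer): agent_id=1 -> matches Tina
  - ticket 5 (Off by one): agent_id=NULL, no match -> dropped
  - ticket 6 (Crash on save): agent_id=1 -> matches Tina
So 1 of 6 rows is dropped.

SQL:
SELECT a.title, b.name AS agent
FROM tickets a
INNER JOIN agents b ON a.agent_id = b.id

Result:
title         | agent
--------------+------
Memory leak   | Uma  
Missing icon  | Tina 
Broken link   | Helen
Null pointer  | Tina 
Crash on save | Tina 


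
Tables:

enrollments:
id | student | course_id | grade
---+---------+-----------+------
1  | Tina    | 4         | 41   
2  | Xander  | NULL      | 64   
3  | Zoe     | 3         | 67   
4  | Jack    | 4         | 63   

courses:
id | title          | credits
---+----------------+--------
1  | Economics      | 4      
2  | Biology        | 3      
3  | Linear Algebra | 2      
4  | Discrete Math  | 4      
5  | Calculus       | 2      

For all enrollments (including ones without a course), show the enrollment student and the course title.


LEFT JOIN keeps every row from enrollments (the left table); where course_id has no match in courses, the course columns become NULL. Walk through each enrollment:
  - enrollment 1 (Tina): course_id=4 -> matches Discrete Math
  - enrollment 2 (Xander): course_id=NULL, no match -> kept with NULL
  - enrollment 3 (Zoe): course_id=3 -> matches Linear Algebra
  - enrollment 4 (Jack): course_id=4 -> matches Discrete Math
All 4 rows appear; 1 has NULL course.

SQL:
SELECT a.student, b.title AS course
FROM enrollments a
LEFT JOIN courses b ON a.course_id = b.id

Result:
student | course        
--------+---------------
Tina    | Discrete Math 
Xander  | NULL          
Zoe     | Linear Algebra
Jack    | Discrete Math 


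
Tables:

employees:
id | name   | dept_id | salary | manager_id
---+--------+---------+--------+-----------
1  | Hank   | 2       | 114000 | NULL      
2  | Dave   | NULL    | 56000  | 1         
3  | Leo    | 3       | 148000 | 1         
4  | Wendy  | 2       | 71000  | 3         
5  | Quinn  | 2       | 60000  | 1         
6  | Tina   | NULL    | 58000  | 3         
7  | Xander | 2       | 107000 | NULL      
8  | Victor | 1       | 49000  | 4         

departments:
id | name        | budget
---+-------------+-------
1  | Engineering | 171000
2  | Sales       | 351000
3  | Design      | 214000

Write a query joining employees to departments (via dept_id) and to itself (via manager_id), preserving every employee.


Two LEFT JOINs from the same base table employees: one to departments via dept_id, one to employees itself via manager_id. Both are LEFT so every employee is preserved.
Match against departments:
  - employee 1 (Hank): dept_id=2 -> matches Sales
  - employee 2 (Dave): dept_id=NULL, no match -> kept with NULL
  - employee 3 (Leo): dept_id=3 -> matches Design
  - employee 4 (Wendy): dept_id=2 -> matches Sales
  - employee 5 (Quinn): dept_id=2 -> matches Sales
  - employee 6 (Tina): dept_id=NULL, no match -> kept with NULL
  - employee 7 (Xander): dept_id=2 -> matches Sales
  - employee 8 (Victor): dept_id=1 -> matches Engineering
Match against employees (self):
  - employee 1 (Hank): manager_id=NULL -> NULL
  - employee 2 (Dave): manager_id=1 -> Hank
  - employee 3 (Leo): manager_id=1 -> Hank
  - employee 4 (Wendy): manager_id=3 -> Leo
  - employee 5 (Quinn): manager_id=1 -> Hank
  - employee 6 (Tina): manager_id=3 -> Leo
  - employee 7 (Xander): manager_id=NULL -> NULL
  - employee 8 (Victor): manager_id=4 -> Wendy

SQL:
SELECT a.name, b.name AS department, c.name AS manager
FROM employees a
LEFT JOIN departments b ON a.dept_id = b.id
LEFT JOIN employees c ON a.manager_id = c.id

Result:
name   | department  | manager
-------+-------------+--------
Hank   | Sales       | NULL   
Dave   | NULL        | Hank   
Leo    | Design      | Hank   
Wendy  | Sales       | Leo    
Quinn  | Sales       | Hank   
Tina   | NULL        | Leo    
Xander | Sales       | NULL   
Victor | Engineering | Wendy  


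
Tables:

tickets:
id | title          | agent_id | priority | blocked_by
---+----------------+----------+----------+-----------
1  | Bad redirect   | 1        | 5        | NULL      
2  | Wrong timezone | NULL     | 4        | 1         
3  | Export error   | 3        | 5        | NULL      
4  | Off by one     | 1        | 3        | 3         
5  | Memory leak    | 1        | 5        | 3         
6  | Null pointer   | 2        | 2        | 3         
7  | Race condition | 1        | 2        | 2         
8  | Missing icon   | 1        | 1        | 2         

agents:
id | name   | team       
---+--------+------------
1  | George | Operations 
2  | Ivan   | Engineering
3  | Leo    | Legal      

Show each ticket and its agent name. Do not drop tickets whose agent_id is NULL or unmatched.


LEFT JOIN keeps every row from tickets (the left table); where agent_id has no match in agents, the agent columns become NULL. Walk through each ticket:
  - ticket 1 (Bad redirect): agent_id=1 -> matches George
  - ticket 2 (Wrong timezone): agent_id=NULL, no match -> kept with NULL
  - ticket 3 (Export error): agent_id=3 -> matches Leo
  - ticket 4 (Off by one): agent_id=1 -> matches George
  - ticket 5 (Memory leak): agent_id=1 -> matches George
  - ticket 6 (Null pointer): agent_id=2 -> matches Ivan
  - ticket 7 (Race condition): agent_id=1 -> matches George
  - ticket 8 (Missing icon): agent_id=1 -> matches George
All 8 rows appear; 1 has NULL agent.

SQL:
SELECT a.title, b.name AS agent
FROM tickets a
LEFT JOIN agents b ON a.agent_id = b.id

Result:
title          | agent 
---------------+-------
Bad redirect   | George
Wrong timezone | NULL  
Export error   | Leo   
Off by one     | George
Memory leak    | George
Null pointer   | Ivan  
Race condition | George
Missing icon   | George


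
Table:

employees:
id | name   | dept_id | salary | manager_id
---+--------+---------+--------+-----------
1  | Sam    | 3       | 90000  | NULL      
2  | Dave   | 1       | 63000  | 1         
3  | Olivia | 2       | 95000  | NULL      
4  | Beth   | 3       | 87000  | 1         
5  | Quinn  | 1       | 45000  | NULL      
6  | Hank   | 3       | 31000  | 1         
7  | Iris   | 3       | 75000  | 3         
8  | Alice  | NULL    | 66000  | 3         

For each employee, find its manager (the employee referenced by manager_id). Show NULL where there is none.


This is a self-join: employees is joined to a second copy of itself, matching each row's manager_id to another row's id. Use LEFT JOIN so rows with manager_id=NULL are kept.
  - employee 1 (Sam): manager_id=NULL -> NULL
  - employee 2 (Dave): manager_id=1 -> Sam
  - employee 3 (Olivia): manager_id=NULL -> NULL
  - employee 4 (Beth): manager_id=1 -> Sam
  - employee 5 (Quinn): manager_id=NULL -> NULL
  - employee 6 (Hank): manager_id=1 -> Sam
  - employee 7 (Iris): manager_id=3 -> Olivia
  - employee 8 (Alice): manager_id=3 -> Olivia

SQL:
SELECT a.name AS item, b.name AS manager
FROM employees a
LEFT JOIN employees b ON a.manager_id = b.id

Result:
item   | manager
-------+--------
Sam    | NULL   
Dave   | Sam    
Olivia | NULL   
Beth   | Sam    
Quinn  | NULL   
Hank   | Sam    
Iris   | Olivia 
Alice  | Olivia 


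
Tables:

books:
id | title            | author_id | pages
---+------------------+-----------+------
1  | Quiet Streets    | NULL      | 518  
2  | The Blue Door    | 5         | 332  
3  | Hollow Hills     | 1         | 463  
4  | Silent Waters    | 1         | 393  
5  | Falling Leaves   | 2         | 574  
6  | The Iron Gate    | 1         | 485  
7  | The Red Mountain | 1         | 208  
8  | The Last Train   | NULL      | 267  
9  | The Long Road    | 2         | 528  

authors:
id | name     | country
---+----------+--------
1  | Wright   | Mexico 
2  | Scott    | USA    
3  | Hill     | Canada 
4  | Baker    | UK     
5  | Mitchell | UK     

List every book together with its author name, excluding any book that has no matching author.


INNER JOIN keeps only books rows whose author_id matches an id in authors. Walk through each book:
  - book 1 (Quiet Streets): author_id=NULL, no match -> dropped
  - book 2 (The Blue Door): author_id=5 -> matches Mitchell
  - book 3 (Hollow Hills): author_id=1 -> matches Wright
  - book 4 (Silent Waters): author_id=1 -> matches Wright
  - book 5 (Falling Leaves): author_id=2 -> matches Scott
  - book 6 (The Iron Gate): author_id=1 -> matches Wright
  - book 7 (The Red Mountain): author_id=1 -> matches Wright
  - book 8 (The Last Train): author_id=NULL, no match -> dropped
  - book 9 (The Long Road): author_id=2 -> matches Scott
So 2 of 9 rows are dropped.

SQL:
SELECT a.title, b.name AS author
FROM books a
INNER JOIN authors b ON a.author_id = b.id

Result:
title            | author  
-----------------+---------
The Blue Door    | Mitchell
Hollow Hills     | Wright  
Silent Waters    | Wright  
Falling Leaves   | Scott   
The Iron Gate    | Wright  
The Red Mountain | Wright  
The Long Road    | Scott   
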